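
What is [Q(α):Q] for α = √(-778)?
[Q(α):Q] = 2

[Q(α):Q] equals the degree of the minimal polynomial of α. Here α^2 = -778 and x^2 + 778 is irreducible (d = -778 is squarefree, ≠ 1, hence not a square), so deg(m_α) = 2. Thus [Q(α):Q] = 2.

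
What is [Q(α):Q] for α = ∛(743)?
[Q(α):Q] = 3

The minimal polynomial of α is x^3 - 743, irreducible over Q since 743 is not a perfect cube (so x^3 - 743 has no rational root). Hence [Q(α):Q] = deg(m_α) = 3.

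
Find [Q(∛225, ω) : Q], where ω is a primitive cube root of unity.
[Q(∛225, ω) : Q] = 6

[Q(∛225):Q] = 3 (min poly x^3 - 225, irreducible since 225 is not a perfect cube). [Q(ω):Q] = 2 (min poly x^2 + x + 1). Since Q(∛225) ⊂ R and ω ∉ R, we have ω ∉ Q(∛225), so x^2 + x + 1 remains irreducible over Q(∛225) and [Q(∛225, ω) : Q(∛225)] = 2. By the tower law, [Q(∛225, ω) : Q] = 3 · 2 = 6. (In fact Q(∛225, ω) is the splitting field of x^3 - 225 over Q.)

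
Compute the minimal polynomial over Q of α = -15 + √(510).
m_α(x) = x^2 + 30x - 285

From α + 15 = √(510), squaring gives (α + 15)^2 = 510, i.e. α^2 + 30α + 225 = 510, so α^2 + 30α - 285 = 0. The discriminant of x^2 + 30x - 285 is (30)^2 - 4·(-285) = 900 + 1140 = 2040, and 4·(510) is not a perfect square in Q since 510 is squarefree and ≠ 1. Hence x^2 + 30x - 285 is irreducible over Q and is the minimal polynomial of α.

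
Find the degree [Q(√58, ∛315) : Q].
[Q(√58, ∛315) : Q] = 6

Let L = Q(√58, ∛315). Since Q(√58) ⊂ L and [Q(√58):Q] = 2, the tower law gives 2 | [L:Q]. Likewise Q(∛315) ⊂ L with [Q(∛315):Q] = 3 (because 315 is not a perfect cube), so 3 | [L:Q]. As gcd(2,3) = 1, [L:Q] is divisible by 6. Conversely L is generated over Q by √58 and ∛315, so [L:Q] ≤ 2·3 = 6. Therefore [Q(√58, ∛315) : Q] = 6.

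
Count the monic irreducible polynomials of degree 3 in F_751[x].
There are 141188000 monic irreducible polynomials of degree 3 over F_751

Each element of F_{751^3} that lies in no proper subfield is a root of exactly one monic irreducible of degree 3 over F_751, and each such polynomial has 3 distinct roots in F_{751^3}. By Möbius inversion the count is N_751(3) = (1/3) Σ_{d|3} μ(3/d) · 751^d = (1/3)(μ(3)·751^1 + μ(1)·751^3) = 423564000/3 = 141188000.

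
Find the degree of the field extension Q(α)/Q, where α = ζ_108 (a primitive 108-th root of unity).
[Q(α):Q] = 36

The minimal polynomial of ζ_108 over Q is the 108-th cyclotomic polynomial Φ_108(x), which is irreducible over Q and has degree φ(108) = 36. Hence [Q(α):Q] = φ(108) = 36.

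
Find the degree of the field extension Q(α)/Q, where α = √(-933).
[Q(α):Q] = 2

[Q(α):Q] equals the degree of the minimal polynomial of α. Here α^2 = -933 and x^2 + 933 is irreducible (d = -933 is squarefree, ≠ 1, hence not a square), so deg(m_α) = 2. Thus [Q(α):Q] = 2.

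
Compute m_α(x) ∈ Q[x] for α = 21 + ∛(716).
m_α(x) = x^3 - 63x^2 + 1323x - 9977

Set β = α - 21 = ∛(716), so β^3 = 716. Then (α - 21)^3 - 716 = 0, i.e. α is a root of g(x) = (x - 21)^3 - 716 = x^3 - 63x^2 + 1323x - 9977. Since g(x) = h(x - 21) where h(x) = x^3 - 716, and h is irreducible over Q (because 716 is not a perfect cube, so h has no rational root, and a monic cubic with no rational root is irreducible), g is also irreducible (irreducibility is preserved under the substitution x → x - 21). Hence m_α(x) = x^3 - 63x^2 + 1323x - 9977.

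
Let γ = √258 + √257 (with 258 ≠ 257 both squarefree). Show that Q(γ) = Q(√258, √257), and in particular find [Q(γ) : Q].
[Q(γ) : Q] = 4 (equivalently, Q(γ) = Q(√258, √257))

Obviously Q(γ) ⊆ Q(√258, √257), and [Q(√258, √257):Q] = 4 (since 258, 257 are distinct squarefree integers > 1 with 66306 not a perfect square). To show equality we compute the minimal polynomial of γ. From γ = √258 + √257: γ^2 = 258 + 2√(66306) + 257 = 515 + 2√(66306), so γ^2 - 515 = 2√(66306); squaring, (γ^2 - 515)^2 = 4·66306, i.e. γ^4 - 1030γ^2 + 265225 - 265224 = 0, i.e. γ^4 - 1030γ^2 + 1 = 0. So γ is a root of x^4 - 1030x^2 + 1. This polynomial is irreducible over Q: it has no rational root (each ±√258 ± √257 is irrational), and any factorization into two quadratics over Q would force √(66306) ∈ Q (pairing opposite roots) or √258, √257 ∈ Q (other pairings), all impossible. Hence [Q(γ):Q] = 4 = [Q(√258, √257):Q], so Q(γ) = Q(√258, √257).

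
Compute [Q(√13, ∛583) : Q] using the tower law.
[Q(√13, ∛583) : Q] = 6

Let L = Q(√13, ∛583). Since Q(√13) ⊂ L and [Q(√13):Q] = 2, the tower law gives 2 | [L:Q]. Likewise Q(∛583) ⊂ L with [Q(∛583):Q] = 3 (because 583 is not a perfect cube), so 3 | [L:Q]. As gcd(2,3) = 1, [L:Q] is divisible by 6. Conversely L is generated over Q by √13 and ∛583, so [L:Q] ≤ 2·3 = 6. Therefore [Q(√13, ∛583) : Q] = 6.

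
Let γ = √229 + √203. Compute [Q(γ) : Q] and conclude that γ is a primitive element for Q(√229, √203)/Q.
[Q(γ) : Q] = 4 (equivalently, Q(γ) = Q(√229, √203))

Obviously Q(γ) ⊆ Q(√229, √203), and [Q(√229, √203):Q] = 4 (since 229, 203 are distinct squarefree integers > 1 with 46487 not a perfect square). To show equality we compute the minimal polynomial of γ. From γ = √229 + √203: γ^2 = 229 + 2√(46487) + 203 = 432 + 2√(46487), so γ^2 - 432 = 2√(46487); squaring, (γ^2 - 432)^2 = 4·46487, i.e. γ^4 - 864γ^2 + 186624 - 185948 = 0, i.e. γ^4 - 864γ^2 + 676 = 0. So γ is a root of x^4 - 864x^2 + 676. This polynomial is irreducible over Q: it has no rational root (each ±√229 ± √203 is irrational), and any factorization into two quadratics over Q would force √(46487) ∈ Q (pairing opposite roots) or √229, √203 ∈ Q (other pairings), all impossible. Hence [Q(γ):Q] = 4 = [Q(√229, √203):Q], so Q(γ) = Q(√229, √203).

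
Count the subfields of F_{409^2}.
F_{409^2} has 2 subfields

The subfields of F_{p^n} are exactly the fields F_{p^d} for d | n (each is the fixed field of the unique index-d subgroup of Gal(F_{p^n}/F_p) ≅ Z/nZ). The divisors of n = 2 are {1, 2}, giving 2 subfields: F_{409^1}, F_{409^2}.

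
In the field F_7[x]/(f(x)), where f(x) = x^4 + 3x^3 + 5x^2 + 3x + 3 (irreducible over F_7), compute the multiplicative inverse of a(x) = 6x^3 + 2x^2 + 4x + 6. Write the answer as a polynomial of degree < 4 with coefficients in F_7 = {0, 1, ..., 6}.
a(x)^(-1) ≡ 6x^3 + 6x^2 + 3x + 5 (mod f(x))

Since f is irreducible over F_7, F_7[x]/(f) is a field and a(x) ≠ 0 has an inverse. Apply the extended Euclidean algorithm to f(x) and a(x) in F_7[x]: f(x) = (6x + 2)·a(x) + (5x^2 + x + 5);  a(x) = (4x + 1)·(5x^2 + x + 5) + (4x + 1);  (5x^2 + x + 5) = (3x + 3)·(4x + 1) + (2). The last nonzero remainder is the constant 2 = gcd(f, a) in F_7. Back-substituting through the division chain expresses 2 = s(x)·a(x) + t(x)·f(x) with s(x) ≡ 5x^3 + 5x^2 + 6x + 3 (mod f), so (5x^3 + 5x^2 + 6x + 3)·a(x) ≡ 2 (mod f). Multiplying by 2^(-1) ≡ 4 in F_7 gives a(x)^(-1) ≡ 4·(5x^3 + 5x^2 + 6x + 3) ≡ 6x^3 + 6x^2 + 3x + 5 (mod f). Check: (6x^3 + 2x^2 + 4x + 6)·(6x^3 + 6x^2 + 3x + 5) = x^6 + 6x^5 + 5x^4 + 5x^3 + 2x^2 + 3x + 2 ≡ 1 (mod x^4 + 3x^3 + 5x^2 + 3x + 3).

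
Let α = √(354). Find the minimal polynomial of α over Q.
m_α(x) = x^2 - 354

α satisfies α^2 - 354 = 0, so x^2 - 354 annihilates α. Since d = 354 is squarefree and ≠ 1, it is not a perfect square in Q, so x^2 - 354 has no rational root and is therefore irreducible over Q (a degree-2 polynomial over a field is irreducible iff it has no root). Hence m_α(x) = x^2 - 354.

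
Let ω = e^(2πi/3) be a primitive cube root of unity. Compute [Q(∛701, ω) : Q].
[Q(∛701, ω) : Q] = 6

[Q(∛701):Q] = 3 (min poly x^3 - 701, irreducible since 701 is not a perfect cube). [Q(ω):Q] = 2 (min poly x^2 + x + 1). Since Q(∛701) ⊂ R and ω ∉ R, we have ω ∉ Q(∛701), so x^2 + x + 1 remains irreducible over Q(∛701) and [Q(∛701, ω) : Q(∛701)] = 2. By the tower law, [Q(∛701, ω) : Q] = 3 · 2 = 6. (In fact Q(∛701, ω) is the splitting field of x^3 - 701 over Q.)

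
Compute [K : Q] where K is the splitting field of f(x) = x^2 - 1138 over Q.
[K : Q] = 2

f(x) = x^2 - 1138 factors as (x - √1138)(x + √1138). The splitting field is K = Q(√1138). Since 1138 is squarefree and > 1, it is not a perfect square, so x^2 - 1138 is irreducible over Q and [Q(√1138) : Q] = 2. Hence [K : Q] = 2.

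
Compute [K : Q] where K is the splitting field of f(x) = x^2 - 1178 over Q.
[K : Q] = 2

f(x) = x^2 - 1178 factors as (x - √1178)(x + √1178). The splitting field is K = Q(√1178). Since 1178 is squarefree and > 1, it is not a perfect square, so x^2 - 1178 is irreducible over Q and [Q(√1178) : Q] = 2. Hence [K : Q] = 2.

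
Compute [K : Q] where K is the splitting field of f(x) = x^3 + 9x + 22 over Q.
[K : Q] = 6

By the rational root test, any rational root of the monic integer polynomial f(x) = x^3 + 9x + 22 must be an integer dividing the constant term 22, i.e. one of ±{1, 2, 11, 22}. Evaluating: f(1) = 32, f(-1) = 12, f(2) = 48, f(-2) = -4, f(11) = 1452, f(-11) = -1408, f(22) = 10868, f(-22) = -10824; none is 0, so f has no rational root and is therefore irreducible over Q (a cubic with no linear factor over a field is irreducible). For an irreducible cubic, the Galois group is A_3 or S_3 according as the discriminant disc(f) = -4a^3 - 27b^2 = -4·(9)^3 - 27·(22)^2 = -15984 is or is not a square in Q. Here disc(f) = -15984 is not a perfect square in Q, so the Galois group of f over Q is not contained in A_3 and must be all of S_3. The splitting field has degree |S_3| = 6 over Q, so [K : Q] = 6.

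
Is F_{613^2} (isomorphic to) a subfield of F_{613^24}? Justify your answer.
Yes: F_{613^2} is a subfield of F_{613^24}

F_{p^m} embeds in F_{p^n} iff m | n (since F_{p^n} is the splitting field of x^(p^n) - x, and F_{p^m} ⊂ F_{p^n} forces p^n to be a power of p^m, i.e. m | n; conversely if m | n then every root of x^(p^m) - x is a root of x^(p^n) - x). Here 2 | 24 (since 24 = 12·2), so F_{613^2} is a subfield of F_{613^24}, and [F_{613^24} : F_{613^2}] = 24/2 = 12.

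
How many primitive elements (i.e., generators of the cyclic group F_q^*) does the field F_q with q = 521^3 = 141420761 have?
There are φ(141420760) = 50353920 primitive elements

F_q^* is cyclic of order q - 1 = 141420760. A cyclic group of order m has exactly φ(m) generators. Here m = 141420760 = 2^3 · 5 · 13 · 31^2 · 283, so the number of primitive elements is φ(141420760) = 50353920.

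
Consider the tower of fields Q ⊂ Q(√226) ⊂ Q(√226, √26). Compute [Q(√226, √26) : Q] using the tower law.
[Q(√226, √26) : Q] = 4

[Q(√226):Q] = 2 (min poly x^2 - 226, irreducible since 226 is squarefree > 1). For the top step, suppose √26 ∈ Q(√226), say √26 = c + d√226 with c, d ∈ Q. Squaring: 26 = c^2 + 226d^2 + 2cd√226. Since √226 ∉ Q this forces 2cd = 0. If d = 0 then √26 = c ∈ Q, contradicting 26 squarefree > 1. If c = 0 then 26 = 226d^2, so 226·26 = (226d)^2 is a perfect square in Q — but 226·26 = 5876 is not a perfect square (since 226 and 26 are distinct squarefree integers). Contradiction. Hence √26 ∉ Q(√226), so x^2 - 26 stays irreducible over Q(√226) and [Q(√226, √26) : Q(√226)] = 2. By the tower law, [Q(√226, √26) : Q] = 2 · 2 = 4.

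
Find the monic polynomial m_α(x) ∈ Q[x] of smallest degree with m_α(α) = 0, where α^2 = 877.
m_α(x) = x^2 - 877

α satisfies α^2 - 877 = 0, so x^2 - 877 annihilates α. Since d = 877 is squarefree and ≠ 1, it is not a perfect square in Q, so x^2 - 877 has no rational root and is therefore irreducible over Q (a degree-2 polynomial over a field is irreducible iff it has no root). Hence m_α(x) = x^2 - 877.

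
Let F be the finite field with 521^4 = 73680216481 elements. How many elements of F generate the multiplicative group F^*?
There are φ(73680216480) = 17511137280 primitive elements

F_q^* is cyclic of order q - 1 = 73680216480. A cyclic group of order m has exactly φ(m) generators. Here m = 73680216480 = 2^5 · 3^2 · 5 · 13 · 29 · 135721, so the number of primitive elements is φ(73680216480) = 17511137280.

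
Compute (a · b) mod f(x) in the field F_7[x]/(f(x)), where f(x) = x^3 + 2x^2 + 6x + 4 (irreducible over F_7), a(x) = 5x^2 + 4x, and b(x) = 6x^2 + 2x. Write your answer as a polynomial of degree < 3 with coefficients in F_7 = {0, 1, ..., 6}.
a · b ≡ 6x^2 + x + 6 (mod f(x))

Multiply in F_7[x]: a(x)·b(x) = (5x^2 + 4x)·(6x^2 + 2x) = 2x^4 + 6x^3 + x^2. This has degree ≥ 3, so divide by f(x) over F_7: 2x^4 + 6x^3 + x^2 = (2x + 2)·(x^3 + 2x^2 + 6x + 4) + (6x^2 + x + 6). Hence a·b ≡ 6x^2 + x + 6 (mod f). (F_7[x]/(f) is a field with 7^3 = 343 elements since f is irreducible of degree 3.)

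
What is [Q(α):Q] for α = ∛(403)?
[Q(α):Q] = 3

The minimal polynomial of α is x^3 - 403, irreducible over Q since 403 is not a perfect cube (so x^3 - 403 has no rational root). Hence [Q(α):Q] = deg(m_α) = 3.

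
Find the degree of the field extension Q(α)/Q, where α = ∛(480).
[Q(α):Q] = 3

The minimal polynomial of α is x^3 - 480, irreducible over Q since 480 is not a perfect cube (so x^3 - 480 has no rational root). Hence [Q(α):Q] = deg(m_α) = 3.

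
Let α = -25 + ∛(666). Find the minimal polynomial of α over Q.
m_α(x) = x^3 + 75x^2 + 1875x + 14959

Set β = α + 25 = ∛(666), so β^3 = 666. Then (α + 25)^3 - 666 = 0, i.e. α is a root of g(x) = (x + 25)^3 - 666 = x^3 + 75x^2 + 1875x + 14959. Since g(x) = h(x + 25) where h(x) = x^3 - 666, and h is irreducible over Q (because 666 is not a perfect cube, so h has no rational root, and a monic cubic with no rational root is irreducible), g is also irreducible (irreducibility is preserved under the substitution x → x + 25). Hence m_α(x) = x^3 + 75x^2 + 1875x + 14959.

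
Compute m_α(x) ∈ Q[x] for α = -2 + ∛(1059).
m_α(x) = x^3 + 6x^2 + 12x - 1051

Set β = α + 2 = ∛(1059), so β^3 = 1059. Then (α + 2)^3 - 1059 = 0, i.e. α is a root of g(x) = (x + 2)^3 - 1059 = x^3 + 6x^2 + 12x - 1051. Since g(x) = h(x + 2) where h(x) = x^3 - 1059, and h is irreducible over Q (because 1059 is not a perfect cube, so h has no rational root, and a monic cubic with no rational root is irreducible), g is also irreducible (irreducibility is preserved under the substitution x → x + 2). Hence m_α(x) = x^3 + 6x^2 + 12x - 1051.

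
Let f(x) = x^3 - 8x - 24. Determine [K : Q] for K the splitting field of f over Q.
[K : Q] = 6

By the rational root test, any rational root of the monic integer polynomial f(x) = x^3 - 8x - 24 must be an integer dividing the constant term -24, i.e. one of ±{1, 2, 3, 4, 6, 8, 12, 24}. Evaluating: f(1) = -31, f(-1) = -17, f(2) = -32, f(-2) = -16, f(3) = -21, f(-3) = -27, f(4) = 8, f(-4) = -56, f(6) = 144, f(-6) = -192, f(8) = 424, f(-8) = -472, f(12) = 1608, f(-12) = -1656, f(24) = 13608, f(-24) = -13656; none is 0, so f has no rational root and is therefore irreducible over Q (a cubic with no linear factor over a field is irreducible). For an irreducible cubic, the Galois group is A_3 or S_3 according as the discriminant disc(f) = -4a^3 - 27b^2 = -4·(-8)^3 - 27·(-24)^2 = -13504 is or is not a square in Q. Here disc(f) = -13504 is not a perfect square in Q, so the Galois group of f over Q is not contained in A_3 and must be all of S_3. The splitting field has degree |S_3| = 6 over Q, so [K : Q] = 6.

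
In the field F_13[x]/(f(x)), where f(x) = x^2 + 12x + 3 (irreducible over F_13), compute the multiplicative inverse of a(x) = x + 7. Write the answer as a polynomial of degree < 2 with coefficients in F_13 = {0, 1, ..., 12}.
a(x)^(-1) ≡ 11x + 3 (mod f(x))

Since f is irreducible over F_13, F_13[x]/(f) is a field and a(x) ≠ 0 has an inverse. Apply the extended Euclidean algorithm to f(x) and a(x) in F_13[x]: f(x) = (x + 5)·a(x) + (7). The last nonzero remainder is the constant 7 = gcd(f, a) in F_13. Back-substituting through the division chain expresses 7 = s(x)·a(x) + t(x)·f(x) with s(x) ≡ 12x + 8 (mod f), so (12x + 8)·a(x) ≡ 7 (mod f). Multiplying by 7^(-1) ≡ 2 in F_13 gives a(x)^(-1) ≡ 2·(12x + 8) ≡ 11x + 3 (mod f). Check: (x + 7)·(11x + 3) = 11x^2 + 2x + 8 ≡ 1 (mod x^2 + 12x + 3).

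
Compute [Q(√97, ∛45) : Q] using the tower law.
[Q(√97, ∛45) : Q] = 6

Let L = Q(√97, ∛45). Since Q(√97) ⊂ L and [Q(√97):Q] = 2, the tower law gives 2 | [L:Q]. Likewise Q(∛45) ⊂ L with [Q(∛45):Q] = 3 (because 45 is not a perfect cube), so 3 | [L:Q]. As gcd(2,3) = 1, [L:Q] is divisible by 6. Conversely L is generated over Q by √97 and ∛45, so [L:Q] ≤ 2·3 = 6. Therefore [Q(√97, ∛45) : Q] = 6.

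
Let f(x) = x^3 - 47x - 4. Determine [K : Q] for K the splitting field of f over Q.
[K : Q] = 6

By the rational root test, any rational root of the monic integer polynomial f(x) = x^3 - 47x - 4 must be an integer dividing the constant term -4, i.e. one of ±{1, 2, 4}. Evaluating: f(1) = -50, f(-1) = 42, f(2) = -90, f(-2) = 82, f(4) = -128, f(-4) = 120; none is 0, so f has no rational root and is therefore irreducible over Q (a cubic with no linear factor over a field is irreducible). For an irreducible cubic, the Galois group is A_3 or S_3 according as the discriminant disc(f) = -4a^3 - 27b^2 = -4·(-47)^3 - 27·(-4)^2 = 414860 is or is not a square in Q. Here disc(f) = 414860 is not a perfect square in Q, so the Galois group of f over Q is not contained in A_3 and must be all of S_3. The splitting field has degree |S_3| = 6 over Q, so [K : Q] = 6.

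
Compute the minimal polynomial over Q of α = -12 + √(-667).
m_α(x) = x^2 + 24x + 811

From α + 12 = √(-667), squaring gives (α + 12)^2 = -667, i.e. α^2 + 24α + 144 = -667, so α^2 + 24α + 811 = 0. The discriminant of x^2 + 24x + 811 is (24)^2 - 4·(811) = 576 - 3244 = -2668, and 4·(-667) is not a perfect square in Q since -667 is squarefree and ≠ 1. Hence x^2 + 24x + 811 is irreducible over Q and is the minimal polynomial of α.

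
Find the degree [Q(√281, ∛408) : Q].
[Q(√281, ∛408) : Q] = 6

Let L = Q(√281, ∛408). Since Q(√281) ⊂ L and [Q(√281):Q] = 2, the tower law gives 2 | [L:Q]. Likewise Q(∛408) ⊂ L with [Q(∛408):Q] = 3 (because 408 is not a perfect cube), so 3 | [L:Q]. As gcd(2,3) = 1, [L:Q] is divisible by 6. Conversely L is generated over Q by √281 and ∛408, so [L:Q] ≤ 2·3 = 6. Therefore [Q(√281, ∛408) : Q] = 6.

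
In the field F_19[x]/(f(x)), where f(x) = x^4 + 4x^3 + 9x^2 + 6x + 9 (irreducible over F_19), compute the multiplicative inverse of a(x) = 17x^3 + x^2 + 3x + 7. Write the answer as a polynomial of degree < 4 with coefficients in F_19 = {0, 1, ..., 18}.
a(x)^(-1) ≡ 12x^3 + 8x^2 + 4x + 3 (mod f(x))

Since f is irreducible over F_19, F_19[x]/(f) is a field and a(x) ≠ 0 has an inverse. Apply the extended Euclidean algorithm to f(x) and a(x) in F_19[x]: f(x) = (9x + 12)·a(x) + (8x^2 + 2x + 1);  a(x) = (14x + 18)·(8x^2 + 2x + 1) + (10x + 8);  (8x^2 + 2x + 1) = (16x + 14)·(10x + 8) + (3). The last nonzero remainder is the constant 3 = gcd(f, a) in F_19. Back-substituting through the division chain expresses 3 = s(x)·a(x) + t(x)·f(x) with s(x) ≡ 17x^3 + 5x^2 + 12x + 9 (mod f), so (17x^3 + 5x^2 + 12x + 9)·a(x) ≡ 3 (mod f). Multiplying by 3^(-1) ≡ 13 in F_19 gives a(x)^(-1) ≡ 13·(17x^3 + 5x^2 + 12x + 9) ≡ 12x^3 + 8x^2 + 4x + 3 (mod f). Check: (17x^3 + x^2 + 3x + 7)·(12x^3 + 8x^2 + 4x + 3) = 14x^6 + 15x^5 + 17x^4 + 11x^3 + 14x^2 + 18x + 2 ≡ 1 (mod x^4 + 4x^3 + 9x^2 + 6x + 9).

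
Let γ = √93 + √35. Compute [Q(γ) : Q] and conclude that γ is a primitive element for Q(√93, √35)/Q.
[Q(γ) : Q] = 4 (equivalently, Q(γ) = Q(√93, √35))

Obviously Q(γ) ⊆ Q(√93, √35), and [Q(√93, √35):Q] = 4 (since 93, 35 are distinct squarefree integers > 1 with 3255 not a perfect square). To show equality we compute the minimal polynomial of γ. From γ = √93 + √35: γ^2 = 93 + 2√(3255) + 35 = 128 + 2√(3255), so γ^2 - 128 = 2√(3255); squaring, (γ^2 - 128)^2 = 4·3255, i.e. γ^4 - 256γ^2 + 16384 - 13020 = 0, i.e. γ^4 - 256γ^2 + 3364 = 0. So γ is a root of x^4 - 256x^2 + 3364. This polynomial is irreducible over Q: it has no rational root (each ±√93 ± √35 is irrational), and any factorization into two quadratics over Q would force √(3255) ∈ Q (pairing opposite roots) or √93, √35 ∈ Q (other pairings), all impossible. Hence [Q(γ):Q] = 4 = [Q(√93, √35):Q], so Q(γ) = Q(√93, √35).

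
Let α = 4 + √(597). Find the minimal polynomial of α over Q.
m_α(x) = x^2 - 8x - 581

From α - 4 = √(597), squaring gives (α - 4)^2 = 597, i.e. α^2 - 8α + 16 = 597, so α^2 - 8α - 581 = 0. The discriminant of x^2 - 8x - 581 is (-8)^2 - 4·(-581) = 64 + 2324 = 2388, and 4·(597) is not a perfect square in Q since 597 is squarefree and ≠ 1. Hence x^2 - 8x - 581 is irreducible over Q and is the minimal polynomial of α.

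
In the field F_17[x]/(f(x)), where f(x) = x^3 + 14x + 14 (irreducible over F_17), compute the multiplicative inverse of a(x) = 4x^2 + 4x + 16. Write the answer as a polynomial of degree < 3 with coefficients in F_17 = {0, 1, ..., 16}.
a(x)^(-1) ≡ 5x^2 + 15x + 1 (mod f(x))

Since f is irreducible over F_17, F_17[x]/(f) is a field and a(x) ≠ 0 has an inverse. Apply the extended Euclidean algorithm to f(x) and a(x) in F_17[x]: f(x) = (13x + 4)·a(x) + (11x + 1);  a(x) = (5x + 3)·(11x + 1) + (13). The last nonzero remainder is the constant 13 = gcd(f, a) in F_17. Back-substituting through the division chain expresses 13 = s(x)·a(x) + t(x)·f(x) with s(x) ≡ 14x^2 + 8x + 13 (mod f), so (14x^2 + 8x + 13)·a(x) ≡ 13 (mod f). Multiplying by 13^(-1) ≡ 4 in F_17 gives a(x)^(-1) ≡ 4·(14x^2 + 8x + 13) ≡ 5x^2 + 15x + 1 (mod f). Check: (4x^2 + 4x + 16)·(5x^2 + 15x + 1) = 3x^4 + 12x^3 + 8x^2 + 6x + 16 ≡ 1 (mod x^3 + 14x + 14).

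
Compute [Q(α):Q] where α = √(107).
[Q(α):Q] = 2

[Q(α):Q] equals the degree of the minimal polynomial of α. Here α^2 = 107 and x^2 - 107 is irreducible (d = 107 is squarefree, ≠ 1, hence not a square), so deg(m_α) = 2. Thus [Q(α):Q] = 2.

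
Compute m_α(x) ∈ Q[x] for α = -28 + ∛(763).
m_α(x) = x^3 + 84x^2 + 2352x + 21189

Set β = α + 28 = ∛(763), so β^3 = 763. Then (α + 28)^3 - 763 = 0, i.e. α is a root of g(x) = (x + 28)^3 - 763 = x^3 + 84x^2 + 2352x + 21189. Since g(x) = h(x + 28) where h(x) = x^3 - 763, and h is irreducible over Q (because 763 is not a perfect cube, so h has no rational root, and a monic cubic with no rational root is irreducible), g is also irreducible (irreducibility is preserved under the substitution x → x + 28). Hence m_α(x) = x^3 + 84x^2 + 2352x + 21189.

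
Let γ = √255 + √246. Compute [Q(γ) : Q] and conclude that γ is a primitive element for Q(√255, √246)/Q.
[Q(γ) : Q] = 4 (equivalently, Q(γ) = Q(√255, √246))

Obviously Q(γ) ⊆ Q(√255, √246), and [Q(√255, √246):Q] = 4 (since 255, 246 are distinct squarefree integers > 1 with 62730 not a perfect square). To show equality we compute the minimal polynomial of γ. From γ = √255 + √246: γ^2 = 255 + 2√(62730) + 246 = 501 + 2√(62730), so γ^2 - 501 = 2√(62730); squaring, (γ^2 - 501)^2 = 4·62730, i.e. γ^4 - 1002γ^2 + 251001 - 250920 = 0, i.e. γ^4 - 1002γ^2 + 81 = 0. So γ is a root of x^4 - 1002x^2 + 81. This polynomial is irreducible over Q: it has no rational root (each ±√255 ± √246 is irrational), and any factorization into two quadratics over Q would force √(62730) ∈ Q (pairing opposite roots) or √255, √246 ∈ Q (other pairings), all impossible. Hence [Q(γ):Q] = 4 = [Q(√255, √246):Q], so Q(γ) = Q(√255, √246).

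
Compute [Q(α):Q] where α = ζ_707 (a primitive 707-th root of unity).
[Q(α):Q] = 600

The minimal polynomial of ζ_707 over Q is the 707-th cyclotomic polynomial Φ_707(x), which is irreducible over Q and has degree φ(707) = 600. Hence [Q(α):Q] = φ(707) = 600.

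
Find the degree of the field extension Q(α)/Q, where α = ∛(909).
[Q(α):Q] = 3

The minimal polynomial of α is x^3 - 909, irreducible over Q since 909 is not a perfect cube (so x^3 - 909 has no rational root). Hence [Q(α):Q] = deg(m_α) = 3.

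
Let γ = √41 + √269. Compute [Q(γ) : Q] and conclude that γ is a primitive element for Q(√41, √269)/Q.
[Q(γ) : Q] = 4 (equivalently, Q(γ) = Q(√41, √269))

Obviously Q(γ) ⊆ Q(√41, √269), and [Q(√41, √269):Q] = 4 (since 41, 269 are distinct squarefree integers > 1 with 11029 not a perfect square). To show equality we compute the minimal polynomial of γ. From γ = √41 + √269: γ^2 = 41 + 2√(11029) + 269 = 310 + 2√(11029), so γ^2 - 310 = 2√(11029); squaring, (γ^2 - 310)^2 = 4·11029, i.e. γ^4 - 620γ^2 + 96100 - 44116 = 0, i.e. γ^4 - 620γ^2 + 51984 = 0. So γ is a root of x^4 - 620x^2 + 51984. This polynomial is irreducible over Q: it has no rational root (each ±√41 ± √269 is irrational), and any factorization into two quadratics over Q would force √(11029) ∈ Q (pairing opposite roots) or √41, √269 ∈ Q (other pairings), all impossible. Hence [Q(γ):Q] = 4 = [Q(√41, √269):Q], so Q(γ) = Q(√41, √269).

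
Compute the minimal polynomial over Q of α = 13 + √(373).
m_α(x) = x^2 - 26x - 204

From α - 13 = √(373), squaring gives (α - 13)^2 = 373, i.e. α^2 - 26α + 169 = 373, so α^2 - 26α - 204 = 0. The discriminant of x^2 - 26x - 204 is (-26)^2 - 4·(-204) = 676 + 816 = 1492, and 4·(373) is not a perfect square in Q since 373 is squarefree and ≠ 1. Hence x^2 - 26x - 204 is irreducible over Q and is the minimal polynomial of α.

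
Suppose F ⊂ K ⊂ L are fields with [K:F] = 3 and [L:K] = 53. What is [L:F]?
[L:F] = 159

The tower law says that for any tower of field extensions F ⊂ K ⊂ L with finite degrees, [L:F] = [L:K] · [K:F]. Here this gives [L:F] = 53 · 3 = 159.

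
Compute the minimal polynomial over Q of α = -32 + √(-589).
m_α(x) = x^2 + 64x + 1613

From α + 32 = √(-589), squaring gives (α + 32)^2 = -589, i.e. α^2 + 64α + 1024 = -589, so α^2 + 64α + 1613 = 0. The discriminant of x^2 + 64x + 1613 is (64)^2 - 4·(1613) = 4096 - 6452 = -2356, and 4·(-589) is not a perfect square in Q since -589 is squarefree and ≠ 1. Hence x^2 + 64x + 1613 is irreducible over Q and is the minimal polynomial of α.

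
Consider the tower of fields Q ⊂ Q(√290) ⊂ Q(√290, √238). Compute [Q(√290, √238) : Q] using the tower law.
[Q(√290, √238) : Q] = 4

[Q(√290):Q] = 2 (min poly x^2 - 290, irreducible since 290 is squarefree > 1). For the top step, suppose √238 ∈ Q(√290), say √238 = c + d√290 with c, d ∈ Q. Squaring: 238 = c^2 + 290d^2 + 2cd√290. Since √290 ∉ Q this forces 2cd = 0. If d = 0 then √238 = c ∈ Q, contradicting 238 squarefree > 1. If c = 0 then 238 = 290d^2, so 290·238 = (290d)^2 is a perfect square in Q — but 290·238 = 69020 is not a perfect square (since 290 and 238 are distinct squarefree integers). Contradiction. Hence √238 ∉ Q(√290), so x^2 - 238 stays irreducible over Q(√290) and [Q(√290, √238) : Q(√290)] = 2. By the tower law, [Q(√290, √238) : Q] = 2 · 2 = 4.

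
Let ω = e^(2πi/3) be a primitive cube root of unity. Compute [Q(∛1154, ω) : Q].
[Q(∛1154, ω) : Q] = 6

[Q(∛1154):Q] = 3 (min poly x^3 - 1154, irreducible since 1154 is not a perfect cube). [Q(ω):Q] = 2 (min poly x^2 + x + 1). Since Q(∛1154) ⊂ R and ω ∉ R, we have ω ∉ Q(∛1154), so x^2 + x + 1 remains irreducible over Q(∛1154) and [Q(∛1154, ω) : Q(∛1154)] = 2. By the tower law, [Q(∛1154, ω) : Q] = 3 · 2 = 6. (In fact Q(∛1154, ω) is the splitting field of x^3 - 1154 over Q.)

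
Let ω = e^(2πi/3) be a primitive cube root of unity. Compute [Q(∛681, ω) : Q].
[Q(∛681, ω) : Q] = 6

[Q(∛681):Q] = 3 (min poly x^3 - 681, irreducible since 681 is not a perfect cube). [Q(ω):Q] = 2 (min poly x^2 + x + 1). Since Q(∛681) ⊂ R and ω ∉ R, we have ω ∉ Q(∛681), so x^2 + x + 1 remains irreducible over Q(∛681) and [Q(∛681, ω) : Q(∛681)] = 2. By the tower law, [Q(∛681, ω) : Q] = 3 · 2 = 6. (In fact Q(∛681, ω) is the splitting field of x^3 - 681 over Q.)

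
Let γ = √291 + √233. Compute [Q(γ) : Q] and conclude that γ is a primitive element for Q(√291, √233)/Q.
[Q(γ) : Q] = 4 (equivalently, Q(γ) = Q(√291, √233))

Obviously Q(γ) ⊆ Q(√291, √233), and [Q(√291, √233):Q] = 4 (since 291, 233 are distinct squarefree integers > 1 with 67803 not a perfect square). To show equality we compute the minimal polynomial of γ. From γ = √291 + √233: γ^2 = 291 + 2√(67803) + 233 = 524 + 2√(67803), so γ^2 - 524 = 2√(67803); squaring, (γ^2 - 524)^2 = 4·67803, i.e. γ^4 - 1048γ^2 + 274576 - 271212 = 0, i.e. γ^4 - 1048γ^2 + 3364 = 0. So γ is a root of x^4 - 1048x^2 + 3364. This polynomial is irreducible over Q: it has no rational root (each ±√291 ± √233 is irrational), and any factorization into two quadratics over Q would force √(67803) ∈ Q (pairing opposite roots) or √291, √233 ∈ Q (other pairings), all impossible. Hence [Q(γ):Q] = 4 = [Q(√291, √233):Q], so Q(γ) = Q(√291, √233).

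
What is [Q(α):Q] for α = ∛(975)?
[Q(α):Q] = 3

The minimal polynomial of α is x^3 - 975, irreducible over Q since 975 is not a perfect cube (so x^3 - 975 has no rational root). Hence [Q(α):Q] = deg(m_α) = 3.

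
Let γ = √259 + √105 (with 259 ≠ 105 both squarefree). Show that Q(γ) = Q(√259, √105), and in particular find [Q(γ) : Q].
[Q(γ) : Q] = 4 (equivalently, Q(γ) = Q(√259, √105))

Obviously Q(γ) ⊆ Q(√259, √105), and [Q(√259, √105):Q] = 4 (since 259, 105 are distinct squarefree integers > 1 with 27195 not a perfect square). To show equality we compute the minimal polynomial of γ. From γ = √259 + √105: γ^2 = 259 + 2√(27195) + 105 = 364 + 2√(27195), so γ^2 - 364 = 2√(27195); squaring, (γ^2 - 364)^2 = 4·27195, i.e. γ^4 - 728γ^2 + 132496 - 108780 = 0, i.e. γ^4 - 728γ^2 + 23716 = 0. So γ is a root of x^4 - 728x^2 + 23716. This polynomial is irreducible over Q: it has no rational root (each ±√259 ± √105 is irrational), and any factorization into two quadratics over Q would force √(27195) ∈ Q (pairing opposite roots) or √259, √105 ∈ Q (other pairings), all impossible. Hence [Q(γ):Q] = 4 = [Q(√259, √105):Q], so Q(γ) = Q(√259, √105).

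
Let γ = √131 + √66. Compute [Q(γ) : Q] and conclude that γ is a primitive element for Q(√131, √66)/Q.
[Q(γ) : Q] = 4 (equivalently, Q(γ) = Q(√131, √66))

Obviously Q(γ) ⊆ Q(√131, √66), and [Q(√131, √66):Q] = 4 (since 131, 66 are distinct squarefree integers > 1 with 8646 not a perfect square). To show equality we compute the minimal polynomial of γ. From γ = √131 + √66: γ^2 = 131 + 2√(8646) + 66 = 197 + 2√(8646), so γ^2 - 197 = 2√(8646); squaring, (γ^2 - 197)^2 = 4·8646, i.e. γ^4 - 394γ^2 + 38809 - 34584 = 0, i.e. γ^4 - 394γ^2 + 4225 = 0. So γ is a root of x^4 - 394x^2 + 4225. This polynomial is irreducible over Q: it has no rational root (each ±√131 ± √66 is irrational), and any factorization into two quadratics over Q would force √(8646) ∈ Q (pairing opposite roots) or √131, √66 ∈ Q (other pairings), all impossible. Hence [Q(γ):Q] = 4 = [Q(√131, √66):Q], so Q(γ) = Q(√131, √66).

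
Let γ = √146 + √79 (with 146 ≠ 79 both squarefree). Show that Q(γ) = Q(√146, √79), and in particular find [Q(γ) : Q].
[Q(γ) : Q] = 4 (equivalently, Q(γ) = Q(√146, √79))

Obviously Q(γ) ⊆ Q(√146, √79), and [Q(√146, √79):Q] = 4 (since 146, 79 are distinct squarefree integers > 1 with 11534 not a perfect square). To show equality we compute the minimal polynomial of γ. From γ = √146 + √79: γ^2 = 146 + 2√(11534) + 79 = 225 + 2√(11534), so γ^2 - 225 = 2√(11534); squaring, (γ^2 - 225)^2 = 4·11534, i.e. γ^4 - 450γ^2 + 50625 - 46136 = 0, i.e. γ^4 - 450γ^2 + 4489 = 0. So γ is a root of x^4 - 450x^2 + 4489. This polynomial is irreducible over Q: it has no rational root (each ±√146 ± √79 is irrational), and any factorization into two quadratics over Q would force √(11534) ∈ Q (pairing opposite roots) or √146, √79 ∈ Q (other pairings), all impossible. Hence [Q(γ):Q] = 4 = [Q(√146, √79):Q], so Q(γ) = Q(√146, √79).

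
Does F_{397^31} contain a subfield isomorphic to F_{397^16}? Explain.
No: F_{397^16} is not a subfield of F_{397^31}

F_{p^m} embeds in F_{p^n} iff m | n. Here 16 ∤ 31 (since 31 = 1·16 + 15 with remainder 15 ≠ 0), so F_{397^16} is not a subfield of F_{397^31}. Equivalently: if it were, the tower law would give 16 = [F_{397^16}:F_397] dividing [F_{397^31}:F_397] = 31, contradiction.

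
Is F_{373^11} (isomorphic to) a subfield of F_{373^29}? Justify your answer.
No: F_{373^11} is not a subfield of F_{373^29}

F_{p^m} embeds in F_{p^n} iff m | n. Here 11 ∤ 29 (since 29 = 2·11 + 7 with remainder 7 ≠ 0), so F_{373^11} is not a subfield of F_{373^29}. Equivalently: if it were, the tower law would give 11 = [F_{373^11}:F_373] dividing [F_{373^29}:F_373] = 29, contradiction.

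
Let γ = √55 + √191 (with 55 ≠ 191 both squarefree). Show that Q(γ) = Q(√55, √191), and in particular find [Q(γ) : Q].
[Q(γ) : Q] = 4 (equivalently, Q(γ) = Q(√55, √191))

Obviously Q(γ) ⊆ Q(√55, √191), and [Q(√55, √191):Q] = 4 (since 55, 191 are distinct squarefree integers > 1 with 10505 not a perfect square). To show equality we compute the minimal polynomial of γ. From γ = √55 + √191: γ^2 = 55 + 2√(10505) + 191 = 246 + 2√(10505), so γ^2 - 246 = 2√(10505); squaring, (γ^2 - 246)^2 = 4·10505, i.e. γ^4 - 492γ^2 + 60516 - 42020 = 0, i.e. γ^4 - 492γ^2 + 18496 = 0. So γ is a root of x^4 - 492x^2 + 18496. This polynomial is irreducible over Q: it has no rational root (each ±√55 ± √191 is irrational), and any factorization into two quadratics over Q would force √(10505) ∈ Q (pairing opposite roots) or √55, √191 ∈ Q (other pairings), all impossible. Hence [Q(γ):Q] = 4 = [Q(√55, √191):Q], so Q(γ) = Q(√55, √191).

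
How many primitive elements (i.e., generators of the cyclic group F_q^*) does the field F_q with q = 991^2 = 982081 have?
There are φ(982080) = 230400 primitive elements

F_q^* is cyclic of order q - 1 = 982080. A cyclic group of order m has exactly φ(m) generators. Here m = 982080 = 2^6 · 3^2 · 5 · 11 · 31, so the number of primitive elements is φ(982080) = 230400.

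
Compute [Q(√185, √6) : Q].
[Q(√185, √6) : Q] = 4

[Q(√185):Q] = 2 (min poly x^2 - 185, irreducible since 185 is squarefree > 1). For the top step, suppose √6 ∈ Q(√185), say √6 = c + d√185 with c, d ∈ Q. Squaring: 6 = c^2 + 185d^2 + 2cd√185. Since √185 ∉ Q this forces 2cd = 0. If d = 0 then √6 = c ∈ Q, contradicting 6 squarefree > 1. If c = 0 then 6 = 185d^2, so 185·6 = (185d)^2 is a perfect square in Q — but 185·6 = 1110 is not a perfect square (since 185 and 6 are distinct squarefree integers). Contradiction. Hence √6 ∉ Q(√185), so x^2 - 6 stays irreducible over Q(√185) and [Q(√185, √6) : Q(√185)] = 2. By the tower law, [Q(√185, √6) : Q] = 2 · 2 = 4.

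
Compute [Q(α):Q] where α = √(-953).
[Q(α):Q] = 2

[Q(α):Q] equals the degree of the minimal polynomial of α. Here α^2 = -953 and x^2 + 953 is irreducible (d = -953 is squarefree, ≠ 1, hence not a square), so deg(m_α) = 2. Thus [Q(α):Q] = 2.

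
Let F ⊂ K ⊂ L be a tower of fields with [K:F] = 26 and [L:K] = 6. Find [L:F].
[L:F] = 156

The tower law says that for any tower of field extensions F ⊂ K ⊂ L with finite degrees, [L:F] = [L:K] · [K:F]. Here this gives [L:F] = 6 · 26 = 156.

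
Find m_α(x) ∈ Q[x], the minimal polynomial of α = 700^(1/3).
m_α(x) = x^3 - 700

α satisfies α^3 = 700, so x^3 - 700 annihilates α. By the rational root test, a rational root p/q (in lowest terms) of x^3 - 700 would satisfy p^3 = 700 q^3, forcing q = 1 and p^3 = 700; but 700 is not a perfect cube, contradiction. A monic cubic over Q with no rational root is irreducible (any nontrivial factorization would include a linear factor). Hence x^3 - 700 is the minimal polynomial of α, and in particular [Q(α):Q] = 3.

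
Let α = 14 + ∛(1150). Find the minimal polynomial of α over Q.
m_α(x) = x^3 - 42x^2 + 588x - 3894

Set β = α - 14 = ∛(1150), so β^3 = 1150. Then (α - 14)^3 - 1150 = 0, i.e. α is a root of g(x) = (x - 14)^3 - 1150 = x^3 - 42x^2 + 588x - 3894. Since g(x) = h(x - 14) where h(x) = x^3 - 1150, and h is irreducible over Q (because 1150 is not a perfect cube, so h has no rational root, and a monic cubic with no rational root is irreducible), g is also irreducible (irreducibility is preserved under the substitution x → x - 14). Hence m_α(x) = x^3 - 42x^2 + 588x - 3894.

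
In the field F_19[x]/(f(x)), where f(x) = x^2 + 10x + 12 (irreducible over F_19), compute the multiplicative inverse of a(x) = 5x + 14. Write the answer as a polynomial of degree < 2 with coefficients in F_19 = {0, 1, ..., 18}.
a(x)^(-1) ≡ 18x + 8 (mod f(x))

Since f is irreducible over F_19, F_19[x]/(f) is a field and a(x) ≠ 0 has an inverse. Apply the extended Euclidean algorithm to f(x) and a(x) in F_19[x]: f(x) = (4x + 6)·a(x) + (4). The last nonzero remainder is the constant 4 = gcd(f, a) in F_19. Back-substituting through the division chain expresses 4 = s(x)·a(x) + t(x)·f(x) with s(x) ≡ 15x + 13 (mod f), so (15x + 13)·a(x) ≡ 4 (mod f). Multiplying by 4^(-1) ≡ 5 in F_19 gives a(x)^(-1) ≡ 5·(15x + 13) ≡ 18x + 8 (mod f). Check: (5x + 14)·(18x + 8) = 14x^2 + 7x + 17 ≡ 1 (mod x^2 + 10x + 12).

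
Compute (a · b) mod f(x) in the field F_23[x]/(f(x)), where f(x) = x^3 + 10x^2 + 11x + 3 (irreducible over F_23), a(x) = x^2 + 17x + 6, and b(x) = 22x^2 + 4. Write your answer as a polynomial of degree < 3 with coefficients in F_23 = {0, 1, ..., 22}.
a · b ≡ 10x^2 + 10x + 22 (mod f(x))

Multiply in F_23[x]: a(x)·b(x) = (x^2 + 17x + 6)·(22x^2 + 4) = 22x^4 + 6x^3 + 21x^2 + 22x + 1. This has degree ≥ 3, so divide by f(x) over F_23: 22x^4 + 6x^3 + 21x^2 + 22x + 1 = (22x + 16)·(x^3 + 10x^2 + 11x + 3) + (10x^2 + 10x + 22). Hence a·b ≡ 10x^2 + 10x + 22 (mod f). (F_23[x]/(f) is a field with 23^3 = 12167 elements since f is irreducible of degree 3.)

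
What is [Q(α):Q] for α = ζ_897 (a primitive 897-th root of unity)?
[Q(α):Q] = 528

The minimal polynomial of ζ_897 over Q is the 897-th cyclotomic polynomial Φ_897(x), which is irreducible over Q and has degree φ(897) = 528. Hence [Q(α):Q] = φ(897) = 528.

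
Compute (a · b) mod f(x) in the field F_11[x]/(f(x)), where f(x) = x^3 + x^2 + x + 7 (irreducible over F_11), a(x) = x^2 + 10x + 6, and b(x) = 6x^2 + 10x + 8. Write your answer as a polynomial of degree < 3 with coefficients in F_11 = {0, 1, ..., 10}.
a · b ≡ 8x^2 + x + 7 (mod f(x))

Multiply in F_11[x]: a(x)·b(x) = (x^2 + 10x + 6)·(6x^2 + 10x + 8) = 6x^4 + 4x^3 + x^2 + 8x + 4. This has degree ≥ 3, so divide by f(x) over F_11: 6x^4 + 4x^3 + x^2 + 8x + 4 = (6x + 9)·(x^3 + x^2 + x + 7) + (8x^2 + x + 7). Hence a·b ≡ 8x^2 + x + 7 (mod f). (F_11[x]/(f) is a field with 11^3 = 1331 elements since f is irreducible of degree 3.)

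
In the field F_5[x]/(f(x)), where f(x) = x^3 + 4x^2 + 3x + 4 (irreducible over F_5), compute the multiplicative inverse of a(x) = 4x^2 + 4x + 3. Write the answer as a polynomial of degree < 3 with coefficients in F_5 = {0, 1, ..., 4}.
a(x)^(-1) ≡ 4x^2 + 2x + 2 (mod f(x))

Since f is irreducible over F_5, F_5[x]/(f) is a field and a(x) ≠ 0 has an inverse. Apply the extended Euclidean algorithm to f(x) and a(x) in F_5[x]: f(x) = (4x + 2)·a(x) + (3x + 3);  a(x) = (3x)·(3x + 3) + (3). The last nonzero remainder is the constant 3 = gcd(f, a) in F_5. Back-substituting through the division chain expresses 3 = s(x)·a(x) + t(x)·f(x) with s(x) ≡ 2x^2 + x + 1 (mod f), so (2x^2 + x + 1)·a(x) ≡ 3 (mod f). Multiplying by 3^(-1) ≡ 2 in F_5 gives a(x)^(-1) ≡ 2·(2x^2 + x + 1) ≡ 4x^2 + 2x + 2 (mod f). Check: (4x^2 + 4x + 3)·(4x^2 + 2x + 2) = x^4 + 4x^3 + 3x^2 + 4x + 1 ≡ 1 (mod x^3 + 4x^2 + 3x + 4).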